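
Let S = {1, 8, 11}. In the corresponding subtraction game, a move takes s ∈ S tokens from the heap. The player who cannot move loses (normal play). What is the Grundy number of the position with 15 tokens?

2

n :  0  1  2  3  4  5  6  7  8  9 10 11 12 13 14 15
G :  0  1  0  1  0  1  0  1  2  0  1  2  3  2  3  2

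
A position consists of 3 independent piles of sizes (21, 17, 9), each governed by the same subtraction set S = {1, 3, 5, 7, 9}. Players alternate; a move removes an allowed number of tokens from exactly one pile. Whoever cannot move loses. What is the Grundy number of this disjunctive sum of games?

All piles use S = {1, 3, 5, 7, 9}:
G(0) = 0
G(1) = mex{0} = 1
G(2) = mex{1} = 0
G(3) = mex{0,0} = 1
G(4) = mex{1,1} = 0
G(5) = mex{0,0,0} = 1
G(6) = mex{1,1,1} = 0
G(7) = mex{0,0,0,0} = 1
G(8) = mex{1,1,1,1} = 0
G(9) = mex{0,0,0,0,0} = 1
G(10) = mex{1,1,1,1,1} = 0
G(11) = mex{0,0,0,0,0} = 1
G(12) = mex{1,1,1,1,1} = 0
G(13) = mex{0,0,0,0,0} = 1
G(14) = mex{1,1,1,1,1} = 0
G(15) = mex{0,0,0,0,0} = 1
G(16) = mex{1,1,1,1,1} = 0
G(17) = mex{0,0,0,0,0} = 1
G(18) = mex{1,1,1,1,1} = 0
G(19) = mex{0,0,0,0,0} = 1
G(20) = mex{1,1,1,1,1} = 0
G(21) = mex{0,0,0,0,0} = 1
Pile A: G(21) = 1.
Pile B: G(17) = 1.
Pile C: G(9) = 1.
Combined Grundy value = 1 ⊕ 1 ⊕ 1 = 1.

1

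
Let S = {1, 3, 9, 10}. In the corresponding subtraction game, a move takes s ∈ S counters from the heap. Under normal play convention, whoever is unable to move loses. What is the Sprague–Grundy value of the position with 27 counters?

0

n :  0  1  2  3  4  5  6  7  8  9 10 11 12 13 14 15 16 17 18 19 20 21 22 23 24 25 26 27
G :  0  1  0  1  0  1  0  1  0  1  2  3  2  3  2  3  2  3  2  0  1  0  1  0  1  0  1  0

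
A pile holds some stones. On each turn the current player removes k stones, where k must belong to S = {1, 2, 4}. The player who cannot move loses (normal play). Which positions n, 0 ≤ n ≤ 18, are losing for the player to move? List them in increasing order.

G(0) = 0
G(1) = mex{0} = 1
G(2) = mex{1,0} = 2
G(3) = mex{2,1} = 0
G(4) = mex{0,2,0} = 1
G(5) = mex{1,0,1} = 2
G(6) = mex{2,1,2} = 0
G(7) = mex{0,2,0} = 1
G(8) = mex{1,0,1} = 2
G(9) = mex{2,1,2} = 0
G(10) = mex{0,2,0} = 1
G(11) = mex{1,0,1} = 2
G(12) = mex{2,1,2} = 0
G(13) = mex{0,2,0} = 1
G(14) = mex{1,0,1} = 2
G(15) = mex{2,1,2} = 0
G(16) = mex{0,2,0} = 1
G(17) = mex{1,0,1} = 2
G(18) = mex{2,1,2} = 0
P-positions are exactly the n with G(n) = 0.

0, 3, 6, 9, 12, 15, 18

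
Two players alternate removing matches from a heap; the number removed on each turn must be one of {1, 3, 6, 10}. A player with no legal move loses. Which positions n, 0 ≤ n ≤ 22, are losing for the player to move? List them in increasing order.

n :  0  1  2  3  4  5  6  7  8  9 10 11 12 13 14 15 16 17 18 19 20 21 22
G :  0  1  0  1  0  1  2  3  2  0  1  0  1  0  1  2  3  2  0  1  0  1  0
P-positions are exactly the n with G(n) = 0.

0, 2, 4, 9, 11, 13, 18, 20, 22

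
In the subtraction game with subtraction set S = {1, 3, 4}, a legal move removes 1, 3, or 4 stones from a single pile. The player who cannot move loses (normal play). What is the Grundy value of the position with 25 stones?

2

G(0) = 0
G(1) = mex{0} = 1
G(2) = mex{1} = 0
G(3) = mex{0,0} = 1
G(4) = mex{1,1,0} = 2
G(5) = mex{2,0,1} = 3
G(6) = mex{3,1,0} = 2
G(7) = mex{2,2,1} = 0
G(8) = mex{0,3,2} = 1
G(9) = mex{1,2,3} = 0
G(10) = mex{0,0,2} = 1
G(11) = mex{1,1,0} = 2
G(12) = mex{2,0,1} = 3
G(13) = mex{3,1,0} = 2
G(14) = mex{2,2,1} = 0
G(15) = mex{0,3,2} = 1
G(16) = mex{1,2,3} = 0
G(17) = mex{0,0,2} = 1
G(18) = mex{1,1,0} = 2
G(19) = mex{2,0,1} = 3
G(20) = mex{3,1,0} = 2
G(21) = mex{2,2,1} = 0
G(22) = mex{0,3,2} = 1
G(23) = mex{1,2,3} = 0
G(24) = mex{0,0,2} = 1
G(25) = mex{1,1,0} = 2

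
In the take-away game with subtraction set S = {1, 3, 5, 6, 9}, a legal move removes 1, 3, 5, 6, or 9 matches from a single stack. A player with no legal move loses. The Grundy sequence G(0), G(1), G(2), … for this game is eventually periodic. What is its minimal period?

n :  0  1  2  3  4  5  6  7  8  9 10 11 12 13 14 15 16 17 18 19 20 21 22 23 24 25
G :  0  1  0  1  0  1  2  3  2  3  2  3  0  1  0  1  0  1  2  3  2  3  2  3  0  1
G(n+12) = G(n) holds for n = 0,…,8 (a full window of length max(S) = 9), so the sequence is purely periodic with period 12.

12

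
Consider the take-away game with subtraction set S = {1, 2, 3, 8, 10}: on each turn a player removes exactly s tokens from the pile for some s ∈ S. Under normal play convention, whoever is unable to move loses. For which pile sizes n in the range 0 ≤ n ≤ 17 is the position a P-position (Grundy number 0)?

n :  0  1  2  3  4  5  6  7  8  9 10 11 12 13 14 15 16 17
G :  0  1  2  3  0  1  2  3  4  0  1  2  3  0  1  2  3  4
P-positions are exactly the n with G(n) = 0.

0, 4, 9, 13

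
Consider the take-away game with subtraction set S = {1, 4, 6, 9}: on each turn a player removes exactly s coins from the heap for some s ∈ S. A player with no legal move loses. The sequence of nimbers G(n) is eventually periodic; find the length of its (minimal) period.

G(0) = 0
G(1) = mex{0} = 1
G(2) = mex{1} = 0
G(3) = mex{0} = 1
G(4) = mex{1,0} = 2
G(5) = mex{2,1} = 0
G(6) = mex{0,0,0} = 1
G(7) = mex{1,1,1} = 0
G(8) = mex{0,2,0} = 1
G(9) = mex{1,0,1,0} = 2
G(10) = mex{2,1,2,1} = 0
G(11) = mex{0,0,0,0} = 1
G(12) = mex{1,1,1,1} = 0
G(13) = mex{0,2,0,2} = 1
G(14) = mex{1,0,1,0} = 2
G(15) = mex{2,1,2,1} = 0
G(n+5) = G(n) holds for n = 0,…,8 (a full window of length max(S) = 9), so the sequence is purely periodic with period 5.

5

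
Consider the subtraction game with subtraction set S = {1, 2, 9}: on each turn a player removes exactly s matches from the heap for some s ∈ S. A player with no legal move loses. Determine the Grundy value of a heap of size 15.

n :  0  1  2  3  4  5  6  7  8  9 10 11 12 13 14 15
G :  0  1  2  0  1  2  0  1  2  3  0  1  2  0  1  2

2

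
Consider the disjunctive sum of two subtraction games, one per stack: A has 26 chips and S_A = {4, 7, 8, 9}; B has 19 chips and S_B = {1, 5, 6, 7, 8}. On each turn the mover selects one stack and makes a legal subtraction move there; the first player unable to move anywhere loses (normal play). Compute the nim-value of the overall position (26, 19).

2

Stack A, S = {4, 7, 8, 9}:
n :  0  1  2  3  4  5  6  7  8  9 10 11 12 13 14 15 16 17 18 19 20 21 22 23 24 25 26
G :  0  0  0  0  1  1  1  1  2  2  2  2  3  0  0  0  0  1  1  1  1  2  2  2  2  3  0
G_A(26) = 0.
Stack B, S = {1, 5, 6, 7, 8}:
G(0) = 0
G(1) = mex{0} = 1
G(2) = mex{1} = 0
G(3) = mex{0} = 1
G(4) = mex{1} = 0
G(5) = mex{0,0} = 1
G(6) = mex{1,1,0} = 2
G(7) = mex{2,0,1,0} = 3
G(8) = mex{3,1,0,1,0} = 2
G(9) = mex{2,0,1,0,1} = 3
G(10) = mex{3,1,0,1,0} = 2
G(11) = mex{2,2,1,0,1} = 3
G(12) = mex{3,3,2,1,0} = 4
G(13) = mex{4,2,3,2,1} = 0
G(14) = mex{0,3,2,3,2} = 1
G(15) = mex{1,2,3,2,3} = 0
G(16) = mex{0,3,2,3,2} = 1
G(17) = mex{1,4,3,2,3} = 0
G(18) = mex{0,0,4,3,2} = 1
G(19) = mex{1,1,0,4,3} = 2
G_B(19) = 2.
Combined Grundy value = 0 ⊕ 2 = 2.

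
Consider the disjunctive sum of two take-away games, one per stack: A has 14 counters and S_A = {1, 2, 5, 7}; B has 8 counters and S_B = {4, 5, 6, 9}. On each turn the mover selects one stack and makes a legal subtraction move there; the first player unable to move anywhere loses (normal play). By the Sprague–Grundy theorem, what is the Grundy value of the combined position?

0

Stack A, S = {1, 2, 5, 7}:
n :  0  1  2  3  4  5  6  7  8  9 10 11 12 13 14
G :  0  1  2  0  1  2  0  1  2  0  1  2  0  1  2
G_A(14) = 2.
Stack B, S = {4, 5, 6, 9}:
n : 0 1 2 3 4 5 6 7 8
G : 0 0 0 0 1 1 1 1 2
G_B(8) = 2.
Combined Grundy value = 2 ⊕ 2 = 0.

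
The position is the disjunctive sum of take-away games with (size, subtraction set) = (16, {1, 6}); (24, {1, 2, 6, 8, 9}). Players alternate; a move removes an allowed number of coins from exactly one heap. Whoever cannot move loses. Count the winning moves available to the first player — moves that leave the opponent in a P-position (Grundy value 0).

0

Heap A, S = {1, 6}:
G(0) = 0
G(1) = mex{0} = 1
G(2) = mex{1} = 0
G(3) = mex{0} = 1
G(4) = mex{1} = 0
G(5) = mex{0} = 1
G(6) = mex{1,0} = 2
G(7) = mex{2,1} = 0
G(8) = mex{0,0} = 1
G(9) = mex{1,1} = 0
G(10) = mex{0,0} = 1
G(11) = mex{1,1} = 0
G(12) = mex{0,2} = 1
G(13) = mex{1,0} = 2
G(14) = mex{2,1} = 0
G(15) = mex{0,0} = 1
G(16) = mex{1,1} = 0
G_A(16) = 0.
Heap B, S = {1, 2, 6, 8, 9}:
G(0) = 0
G(1) = mex{0} = 1
G(2) = mex{1,0} = 2
G(3) = mex{2,1} = 0
G(4) = mex{0,2} = 1
G(5) = mex{1,0} = 2
G(6) = mex{2,1,0} = 3
G(7) = mex{3,2,1} = 0
G(8) = mex{0,3,2,0} = 1
G(9) = mex{1,0,0,1,0} = 2
G(10) = mex{2,1,1,2,1} = 0
G(11) = mex{0,2,2,0,2} = 1
G(12) = mex{1,0,3,1,0} = 2
G(13) = mex{2,1,0,2,1} = 3
G(14) = mex{3,2,1,3,2} = 0
G(15) = mex{0,3,2,0,3} = 1
G(16) = mex{1,0,0,1,0} = 2
G(17) = mex{2,1,1,2,1} = 0
G(18) = mex{0,2,2,0,2} = 1
G(19) = mex{1,0,3,1,0} = 2
G(20) = mex{2,1,0,2,1} = 3
G(21) = mex{3,2,1,3,2} = 0
G(22) = mex{0,3,2,0,3} = 1
G(23) = mex{1,0,0,1,0} = 2
G(24) = mex{2,1,1,2,1} = 0
G_B(24) = 0.
Combined Grundy value = 0 ⊕ 0 = 0.
A winning move leaves total XOR = 0, i.e. changes one component's Grundy value g to g ⊕ X where X is the current total.
Heap A: target g' = 0⊕0 = 0, but every legal move changes the Grundy value (mex property), so 0 moves.
Heap B: target g' = 0⊕0 = 0, but every legal move changes the Grundy value (mex property), so 0 moves.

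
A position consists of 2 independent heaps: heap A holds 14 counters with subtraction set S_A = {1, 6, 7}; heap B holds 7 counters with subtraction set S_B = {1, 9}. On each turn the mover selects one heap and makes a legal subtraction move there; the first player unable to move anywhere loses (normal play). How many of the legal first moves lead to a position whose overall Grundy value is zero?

2

Heap A, S = {1, 6, 7}:
G(0) = 0
G(1) = mex{0} = 1
G(2) = mex{1} = 0
G(3) = mex{0} = 1
G(4) = mex{1} = 0
G(5) = mex{0} = 1
G(6) = mex{1,0} = 2
G(7) = mex{2,1,0} = 3
G(8) = mex{3,0,1} = 2
G(9) = mex{2,1,0} = 3
G(10) = mex{3,0,1} = 2
G(11) = mex{2,1,0} = 3
G(12) = mex{3,2,1} = 0
G(13) = mex{0,3,2} = 1
G(14) = mex{1,2,3} = 0
G_A(14) = 0.
Heap B, S = {1, 9}:
G(0) = 0
G(1) = mex{0} = 1
G(2) = mex{1} = 0
G(3) = mex{0} = 1
G(4) = mex{1} = 0
G(5) = mex{0} = 1
G(6) = mex{1} = 0
G(7) = mex{0} = 1
G_B(7) = 1.
Combined Grundy value = 0 ⊕ 1 = 1.
A winning move leaves total XOR = 0, i.e. changes one component's Grundy value g to g ⊕ X where X is the current total.
Heap A: need g' = 0⊕1 = 1. Options: 14−1→G=1, 14−6→G=2, 14−7→G=3. Hits: 1.
Heap B: need g' = 1⊕1 = 0. Options: 7−1→G=0. Hits: 1.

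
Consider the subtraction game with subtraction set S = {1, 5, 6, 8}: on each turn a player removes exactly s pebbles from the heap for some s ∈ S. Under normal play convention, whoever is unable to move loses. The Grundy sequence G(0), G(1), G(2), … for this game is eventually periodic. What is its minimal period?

G(0) = 0
G(1) = mex{0} = 1
G(2) = mex{1} = 0
G(3) = mex{0} = 1
G(4) = mex{1} = 0
G(5) = mex{0,0} = 1
G(6) = mex{1,1,0} = 2
G(7) = mex{2,0,1} = 3
G(8) = mex{3,1,0,0} = 2
G(9) = mex{2,0,1,1} = 3
G(10) = mex{3,1,0,0} = 2
G(11) = mex{2,2,1,1} = 0
G(12) = mex{0,3,2,0} = 1
G(13) = mex{1,2,3,1} = 0
G(14) = mex{0,3,2,2} = 1
G(15) = mex{1,2,3,3} = 0
G(16) = mex{0,0,2,2} = 1
G(17) = mex{1,1,0,3} = 2
G(18) = mex{2,0,1,2} = 3
G(19) = mex{3,1,0,0} = 2
G(20) = mex{2,0,1,1} = 3
G(21) = mex{3,1,0,0} = 2
G(22) = mex{2,2,1,1} = 0
G(23) = mex{0,3,2,0} = 1
G(n+11) = G(n) holds for n = 0,…,7 (a full window of length max(S) = 8), so the sequence is purely periodic with period 11.

11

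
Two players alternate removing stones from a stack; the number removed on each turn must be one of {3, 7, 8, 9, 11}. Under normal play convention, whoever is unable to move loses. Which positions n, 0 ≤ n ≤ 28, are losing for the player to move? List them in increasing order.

G(0) = 0
G(1) = mex{} = 0
G(2) = mex{} = 0
G(3) = mex{0} = 1
G(4) = mex{0} = 1
G(5) = mex{0} = 1
G(6) = mex{1} = 0
G(7) = mex{1,0} = 2
G(8) = mex{1,0,0} = 2
G(9) = mex{0,0,0,0} = 1
G(10) = mex{2,1,0,0} = 3
G(11) = mex{2,1,1,0,0} = 3
G(12) = mex{1,1,1,1,0} = 2
G(13) = mex{3,0,1,1,0} = 2
G(14) = mex{3,2,0,1,1} = 4
G(15) = mex{2,2,2,0,1} = 3
G(16) = mex{2,1,2,2,1} = 0
G(17) = mex{4,3,1,2,0} = 5
G(18) = mex{3,3,3,1,2} = 0
G(19) = mex{0,2,3,3,2} = 1
G(20) = mex{5,2,2,3,1} = 0
G(21) = mex{0,4,2,2,3} = 1
G(22) = mex{1,3,4,2,3} = 0
G(23) = mex{0,0,3,4,2} = 1
G(24) = mex{1,5,0,3,2} = 4
G(25) = mex{0,0,5,0,4} = 1
G(26) = mex{1,1,0,5,3} = 2
G(27) = mex{4,0,1,0,0} = 2
G(28) = mex{1,1,0,1,5} = 2
P-positions are exactly the n with G(n) = 0.

0, 1, 2, 6, 16, 18, 20, 22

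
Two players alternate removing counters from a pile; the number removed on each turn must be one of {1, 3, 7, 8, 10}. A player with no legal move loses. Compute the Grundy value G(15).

G(0) = 0
G(1) = mex{0} = 1
G(2) = mex{1} = 0
G(3) = mex{0,0} = 1
G(4) = mex{1,1} = 0
G(5) = mex{0,0} = 1
G(6) = mex{1,1} = 0
G(7) = mex{0,0,0} = 1
G(8) = mex{1,1,1,0} = 2
G(9) = mex{2,0,0,1} = 3
G(10) = mex{3,1,1,0,0} = 2
G(11) = mex{2,2,0,1,1} = 3
G(12) = mex{3,3,1,0,0} = 2
G(13) = mex{2,2,0,1,1} = 3
G(14) = mex{3,3,1,0,0} = 2
G(15) = mex{2,2,2,1,1} = 0

0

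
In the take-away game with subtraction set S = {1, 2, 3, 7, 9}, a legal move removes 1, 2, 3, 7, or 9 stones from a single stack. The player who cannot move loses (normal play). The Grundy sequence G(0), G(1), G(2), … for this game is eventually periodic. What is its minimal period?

n :  0  1  2  3  4  5  6  7  8  9 10 11 12 13 14
G :  0  1  2  3  0  1  2  3  0  1  2  3  0  1  2
G(n+4) = G(n) holds for n = 0,…,8 (a full window of length max(S) = 9), so the sequence is purely periodic with period 4.

4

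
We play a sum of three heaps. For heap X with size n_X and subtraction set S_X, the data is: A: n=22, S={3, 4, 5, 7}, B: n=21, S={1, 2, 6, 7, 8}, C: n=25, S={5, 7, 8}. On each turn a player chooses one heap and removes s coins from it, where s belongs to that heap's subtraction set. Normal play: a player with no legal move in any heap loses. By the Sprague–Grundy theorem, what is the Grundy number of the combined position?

Heap A, S = {3, 4, 5, 7}:
G(0) = 0
G(1) = mex{} = 0
G(2) = mex{} = 0
G(3) = mex{0} = 1
G(4) = mex{0,0} = 1
G(5) = mex{0,0,0} = 1
G(6) = mex{1,0,0} = 2
G(7) = mex{1,1,0,0} = 2
G(8) = mex{1,1,1,0} = 2
G(9) = mex{2,1,1,0} = 3
G(10) = mex{2,2,1,1} = 0
G(11) = mex{2,2,2,1} = 0
G(12) = mex{3,2,2,1} = 0
G(13) = mex{0,3,2,2} = 1
G(14) = mex{0,0,3,2} = 1
G(15) = mex{0,0,0,2} = 1
G(16) = mex{1,0,0,3} = 2
G(17) = mex{1,1,0,0} = 2
G(18) = mex{1,1,1,0} = 2
G(19) = mex{2,1,1,0} = 3
G(20) = mex{2,2,1,1} = 0
G(21) = mex{2,2,2,1} = 0
G(22) = mex{3,2,2,1} = 0
G_A(22) = 0.
Heap B, S = {1, 2, 6, 7, 8}:
n :  0  1  2  3  4  5  6  7  8  9 10 11 12 13 14 15 16 17 18 19 20 21
G :  0  1  2  0  1  2  3  4  5  3  4  5  0  1  2  0  1  2  3  4  5  3
G_B(21) = 3.
Heap C, S = {5, 7, 8}:
G(0) = 0
G(1) = mex{} = 0
G(2) = mex{} = 0
G(3) = mex{} = 0
G(4) = mex{} = 0
G(5) = mex{0} = 1
G(6) = mex{0} = 1
G(7) = mex{0,0} = 1
G(8) = mex{0,0,0} = 1
G(9) = mex{0,0,0} = 1
G(10) = mex{1,0,0} = 2
G(11) = mex{1,0,0} = 2
G(12) = mex{1,1,0} = 2
G(13) = mex{1,1,1} = 0
G(14) = mex{1,1,1} = 0
G(15) = mex{2,1,1} = 0
G(16) = mex{2,1,1} = 0
G(17) = mex{2,2,1} = 0
G(18) = mex{0,2,2} = 1
G(19) = mex{0,2,2} = 1
G(20) = mex{0,0,2} = 1
G(21) = mex{0,0,0} = 1
G(22) = mex{0,0,0} = 1
G(23) = mex{1,0,0} = 2
G(24) = mex{1,0,0} = 2
G(25) = mex{1,1,0} = 2
G_C(25) = 2.
Combined Grundy value = 0 ⊕ 3 ⊕ 2 = 1.

1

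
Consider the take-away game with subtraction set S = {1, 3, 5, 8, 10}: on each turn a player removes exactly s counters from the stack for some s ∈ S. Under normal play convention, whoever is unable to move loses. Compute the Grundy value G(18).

1

G(0) = 0
G(1) = mex{0} = 1
G(2) = mex{1} = 0
G(3) = mex{0,0} = 1
G(4) = mex{1,1} = 0
G(5) = mex{0,0,0} = 1
G(6) = mex{1,1,1} = 0
G(7) = mex{0,0,0} = 1
G(8) = mex{1,1,1,0} = 2
G(9) = mex{2,0,0,1} = 3
G(10) = mex{3,1,1,0,0} = 2
G(11) = mex{2,2,0,1,1} = 3
G(12) = mex{3,3,1,0,0} = 2
G(13) = mex{2,2,2,1,1} = 0
G(14) = mex{0,3,3,0,0} = 1
G(15) = mex{1,2,2,1,1} = 0
G(16) = mex{0,0,3,2,0} = 1
G(17) = mex{1,1,2,3,1} = 0
G(18) = mex{0,0,0,2,2} = 1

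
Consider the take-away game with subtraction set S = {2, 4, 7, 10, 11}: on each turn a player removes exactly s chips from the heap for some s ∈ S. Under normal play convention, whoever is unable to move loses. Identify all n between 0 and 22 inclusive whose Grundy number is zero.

0, 1, 6, 9, 14, 15

n :  0  1  2  3  4  5  6  7  8  9 10 11 12 13 14 15 16 17 18 19 20 21 22
G :  0  0  1  1  2  2  0  3  1  0  2  1  3  2  0  0  1  1  2  2  3  3  4
P-positions are exactly the n with G(n) = 0.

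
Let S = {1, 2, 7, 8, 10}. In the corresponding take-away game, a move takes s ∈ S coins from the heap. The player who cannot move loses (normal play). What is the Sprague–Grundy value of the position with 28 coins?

1

G(0) = 0
G(1) = mex{0} = 1
G(2) = mex{1,0} = 2
G(3) = mex{2,1} = 0
G(4) = mex{0,2} = 1
G(5) = mex{1,0} = 2
G(6) = mex{2,1} = 0
G(7) = mex{0,2,0} = 1
G(8) = mex{1,0,1,0} = 2
G(9) = mex{2,1,2,1} = 0
G(10) = mex{0,2,0,2,0} = 1
G(11) = mex{1,0,1,0,1} = 2
G(12) = mex{2,1,2,1,2} = 0
G(13) = mex{0,2,0,2,0} = 1
G(14) = mex{1,0,1,0,1} = 2
G(15) = mex{2,1,2,1,2} = 0
G(16) = mex{0,2,0,2,0} = 1
G(17) = mex{1,0,1,0,1} = 2
G(18) = mex{2,1,2,1,2} = 0
G(19) = mex{0,2,0,2,0} = 1
G(20) = mex{1,0,1,0,1} = 2
G(21) = mex{2,1,2,1,2} = 0
G(22) = mex{0,2,0,2,0} = 1
G(23) = mex{1,0,1,0,1} = 2
G(24) = mex{2,1,2,1,2} = 0
G(25) = mex{0,2,0,2,0} = 1
G(26) = mex{1,0,1,0,1} = 2
G(27) = mex{2,1,2,1,2} = 0
G(28) = mex{0,2,0,2,0} = 1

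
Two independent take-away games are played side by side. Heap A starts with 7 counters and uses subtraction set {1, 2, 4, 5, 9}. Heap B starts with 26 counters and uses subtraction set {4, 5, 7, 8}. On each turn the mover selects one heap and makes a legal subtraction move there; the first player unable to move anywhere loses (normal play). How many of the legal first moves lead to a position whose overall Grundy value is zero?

Heap A, S = {1, 2, 4, 5, 9}:
n : 0 1 2 3 4 5 6 7
G : 0 1 2 0 1 2 0 1
G_A(7) = 1.
Heap B, S = {4, 5, 7, 8}:
n :  0  1  2  3  4  5  6  7  8  9 10 11 12 13 14 15 16 17 18 19 20 21 22 23 24 25 26
G :  0  0  0  0  1  1  1  1  2  2  2  2  0  0  0  0  1  1  1  1  2  2  2  2  0  0  0
G_B(26) = 0.
Combined Grundy value = 1 ⊕ 0 = 1.
A winning move leaves total XOR = 0, i.e. changes one component's Grundy value g to g ⊕ X where X is the current total.
Heap A: need g' = 1⊕1 = 0. Options: 7−1→G=0, 7−2→G=2, 7−4→G=0, 7−5→G=2. Hits: 2.
Heap B: need g' = 0⊕1 = 1. Options: 26−4→G=2, 26−5→G=2, 26−7→G=1, 26−8→G=1. Hits: 2.

4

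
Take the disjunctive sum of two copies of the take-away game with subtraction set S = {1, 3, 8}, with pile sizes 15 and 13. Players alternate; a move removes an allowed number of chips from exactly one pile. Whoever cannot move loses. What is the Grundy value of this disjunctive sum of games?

All piles use S = {1, 3, 8}:
G(0) = 0
G(1) = mex{0} = 1
G(2) = mex{1} = 0
G(3) = mex{0,0} = 1
G(4) = mex{1,1} = 0
G(5) = mex{0,0} = 1
G(6) = mex{1,1} = 0
G(7) = mex{0,0} = 1
G(8) = mex{1,1,0} = 2
G(9) = mex{2,0,1} = 3
G(10) = mex{3,1,0} = 2
G(11) = mex{2,2,1} = 0
G(12) = mex{0,3,0} = 1
G(13) = mex{1,2,1} = 0
G(14) = mex{0,0,0} = 1
G(15) = mex{1,1,1} = 0
Pile A: G(15) = 0.
Pile B: G(13) = 0.
Combined Grundy value = 0 ⊕ 0 = 0.

0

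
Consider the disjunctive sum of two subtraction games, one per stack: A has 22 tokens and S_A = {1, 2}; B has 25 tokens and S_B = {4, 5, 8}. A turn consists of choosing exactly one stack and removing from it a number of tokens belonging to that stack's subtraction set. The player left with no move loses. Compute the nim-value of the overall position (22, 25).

1

Stack A, S = {1, 2}:
G(0) = 0
G(1) = mex{0} = 1
G(2) = mex{1,0} = 2
G(3) = mex{2,1} = 0
G(4) = mex{0,2} = 1
G(5) = mex{1,0} = 2
G(6) = mex{2,1} = 0
G(7) = mex{0,2} = 1
G(8) = mex{1,0} = 2
G(9) = mex{2,1} = 0
G(10) = mex{0,2} = 1
G(11) = mex{1,0} = 2
G(12) = mex{2,1} = 0
G(13) = mex{0,2} = 1
G(14) = mex{1,0} = 2
G(15) = mex{2,1} = 0
G(16) = mex{0,2} = 1
G(17) = mex{1,0} = 2
G(18) = mex{2,1} = 0
G(19) = mex{0,2} = 1
G(20) = mex{1,0} = 2
G(21) = mex{2,1} = 0
G(22) = mex{0,2} = 1
G_A(22) = 1.
Stack B, S = {4, 5, 8}:
n :  0  1  2  3  4  5  6  7  8  9 10 11 12 13 14 15 16 17 18 19 20 21 22 23 24 25
G :  0  0  0  0  1  1  1  1  2  2  2  2  0  0  0  0  1  1  1  1  2  2  2  2  0  0
G_B(25) = 0.
Combined Grundy value = 1 ⊕ 0 = 1.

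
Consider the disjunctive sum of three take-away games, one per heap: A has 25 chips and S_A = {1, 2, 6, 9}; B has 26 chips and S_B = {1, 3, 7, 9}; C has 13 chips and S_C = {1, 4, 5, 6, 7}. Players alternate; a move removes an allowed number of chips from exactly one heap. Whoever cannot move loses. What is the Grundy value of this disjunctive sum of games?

Heap A, S = {1, 2, 6, 9}:
G(0) = 0
G(1) = mex{0} = 1
G(2) = mex{1,0} = 2
G(3) = mex{2,1} = 0
G(4) = mex{0,2} = 1
G(5) = mex{1,0} = 2
G(6) = mex{2,1,0} = 3
G(7) = mex{3,2,1} = 0
G(8) = mex{0,3,2} = 1
G(9) = mex{1,0,0,0} = 2
G(10) = mex{2,1,1,1} = 0
G(11) = mex{0,2,2,2} = 1
G(12) = mex{1,0,3,0} = 2
G(13) = mex{2,1,0,1} = 3
G(14) = mex{3,2,1,2} = 0
G(15) = mex{0,3,2,3} = 1
G(16) = mex{1,0,0,0} = 2
G(17) = mex{2,1,1,1} = 0
G(18) = mex{0,2,2,2} = 1
G(19) = mex{1,0,3,0} = 2
G(20) = mex{2,1,0,1} = 3
G(21) = mex{3,2,1,2} = 0
G(22) = mex{0,3,2,3} = 1
G(23) = mex{1,0,0,0} = 2
G(24) = mex{2,1,1,1} = 0
G(25) = mex{0,2,2,2} = 1
G_A(25) = 1.
Heap B, S = {1, 3, 7, 9}:
n :  0  1  2  3  4  5  6  7  8  9 10 11 12 13 14 15 16 17 18 19 20 21 22 23 24 25 26
G :  0  1  0  1  0  1  0  1  0  1  0  1  0  1  0  1  0  1  0  1  0  1  0  1  0  1  0
G_B(26) = 0.
Heap C, S = {1, 4, 5, 6, 7}:
n :  0  1  2  3  4  5  6  7  8  9 10 11 12 13
G :  0  1  0  1  2  3  2  3  4  5  0  1  0  1
G_C(13) = 1.
Combined Grundy value = 1 ⊕ 0 ⊕ 1 = 0.

0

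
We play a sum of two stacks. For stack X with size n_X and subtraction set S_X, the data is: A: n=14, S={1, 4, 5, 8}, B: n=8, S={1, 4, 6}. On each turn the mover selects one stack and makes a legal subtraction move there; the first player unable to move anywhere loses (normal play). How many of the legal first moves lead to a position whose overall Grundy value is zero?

1

Stack A, S = {1, 4, 5, 8}:
n :  0  1  2  3  4  5  6  7  8  9 10 11 12 13 14
G :  0  1  0  1  2  3  2  3  4  0  1  0  1  2  3
G_A(14) = 3.
Stack B, S = {1, 4, 6}:
G(0) = 0
G(1) = mex{0} = 1
G(2) = mex{1} = 0
G(3) = mex{0} = 1
G(4) = mex{1,0} = 2
G(5) = mex{2,1} = 0
G(6) = mex{0,0,0} = 1
G(7) = mex{1,1,1} = 0
G(8) = mex{0,2,0} = 1
G_B(8) = 1.
Combined Grundy value = 3 ⊕ 1 = 2.
A winning move leaves total XOR = 0, i.e. changes one component's Grundy value g to g ⊕ X where X is the current total.
Stack A: need g' = 3⊕2 = 1. Options: 14−1→G=2, 14−4→G=1, 14−5→G=0, 14−8→G=2. Hits: 1.
Stack B: need g' = 1⊕2 = 3. Options: 8−1→G=0, 8−4→G=2, 8−6→G=0. Hits: 0.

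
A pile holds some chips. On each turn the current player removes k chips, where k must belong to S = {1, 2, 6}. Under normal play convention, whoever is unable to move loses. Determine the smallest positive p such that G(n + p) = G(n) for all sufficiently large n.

7

n :  0  1  2  3  4  5  6  7  8  9 10 11 12 13 14 15
G :  0  1  2  0  1  2  3  0  1  2  0  1  2  3  0  1
G(n+7) = G(n) holds for n = 0,…,5 (a full window of length max(S) = 6), so the sequence is purely periodic with period 7.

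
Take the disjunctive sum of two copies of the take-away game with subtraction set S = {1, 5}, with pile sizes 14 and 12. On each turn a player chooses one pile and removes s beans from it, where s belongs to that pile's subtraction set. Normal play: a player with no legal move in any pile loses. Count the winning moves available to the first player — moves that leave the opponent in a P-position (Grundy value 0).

All piles use S = {1, 5}:
n :  0  1  2  3  4  5  6  7  8  9 10 11 12 13 14
G :  0  1  0  1  0  1  0  1  0  1  0  1  0  1  0
Pile A: G(14) = 0.
Pile B: G(12) = 0.
Combined Grundy value = 0 ⊕ 0 = 0.
A winning move leaves total XOR = 0, i.e. changes one component's Grundy value g to g ⊕ X where X is the current total.
Pile A: target g' = 0⊕0 = 0, but every legal move changes the Grundy value (mex property), so 0 moves.
Pile B: target g' = 0⊕0 = 0, but every legal move changes the Grundy value (mex property), so 0 moves.

0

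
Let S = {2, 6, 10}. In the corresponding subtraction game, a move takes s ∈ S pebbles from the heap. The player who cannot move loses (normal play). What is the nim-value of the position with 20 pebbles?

G(0) = 0
G(1) = mex{} = 0
G(2) = mex{0} = 1
G(3) = mex{0} = 1
G(4) = mex{1} = 0
G(5) = mex{1} = 0
G(6) = mex{0,0} = 1
G(7) = mex{0,0} = 1
G(8) = mex{1,1} = 0
G(9) = mex{1,1} = 0
G(10) = mex{0,0,0} = 1
G(11) = mex{0,0,0} = 1
G(12) = mex{1,1,1} = 0
G(13) = mex{1,1,1} = 0
G(14) = mex{0,0,0} = 1
G(15) = mex{0,0,0} = 1
G(16) = mex{1,1,1} = 0
G(17) = mex{1,1,1} = 0
G(18) = mex{0,0,0} = 1
G(19) = mex{0,0,0} = 1
G(20) = mex{1,1,1} = 0

0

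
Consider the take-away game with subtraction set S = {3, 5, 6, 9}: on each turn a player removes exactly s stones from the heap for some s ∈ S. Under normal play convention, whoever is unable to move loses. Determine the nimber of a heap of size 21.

3

G(0) = 0
G(1) = mex{} = 0
G(2) = mex{} = 0
G(3) = mex{0} = 1
G(4) = mex{0} = 1
G(5) = mex{0,0} = 1
G(6) = mex{1,0,0} = 2
G(7) = mex{1,0,0} = 2
G(8) = mex{1,1,0} = 2
G(9) = mex{2,1,1,0} = 3
G(10) = mex{2,1,1,0} = 3
G(11) = mex{2,2,1,0} = 3
G(12) = mex{3,2,2,1} = 0
G(13) = mex{3,2,2,1} = 0
G(14) = mex{3,3,2,1} = 0
G(15) = mex{0,3,3,2} = 1
G(16) = mex{0,3,3,2} = 1
G(17) = mex{0,0,3,2} = 1
G(18) = mex{1,0,0,3} = 2
G(19) = mex{1,0,0,3} = 2
G(20) = mex{1,1,0,3} = 2
G(21) = mex{2,1,1,0} = 3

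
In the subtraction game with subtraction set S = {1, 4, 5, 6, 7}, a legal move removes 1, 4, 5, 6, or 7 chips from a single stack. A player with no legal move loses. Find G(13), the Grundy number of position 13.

n :  0  1  2  3  4  5  6  7  8  9 10 11 12 13
G :  0  1  0  1  2  3  2  3  4  5  0  1  0  1

1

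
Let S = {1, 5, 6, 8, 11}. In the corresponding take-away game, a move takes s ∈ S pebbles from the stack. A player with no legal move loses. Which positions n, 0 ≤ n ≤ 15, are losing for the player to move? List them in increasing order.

n :  0  1  2  3  4  5  6  7  8  9 10 11 12 13 14 15
G :  0  1  0  1  0  1  2  3  2  3  2  3  4  5  0  1
P-positions are exactly the n with G(n) = 0.

0, 2, 4, 14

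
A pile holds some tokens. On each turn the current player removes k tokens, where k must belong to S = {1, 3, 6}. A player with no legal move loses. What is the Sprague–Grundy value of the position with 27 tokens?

n :  0  1  2  3  4  5  6  7  8  9 10 11 12 13 14 15 16 17 18 19 20 21 22 23 24 25 26 27
G :  0  1  0  1  0  1  2  3  2  0  1  0  1  0  1  2  3  2  0  1  0  1  0  1  2  3  2  0

0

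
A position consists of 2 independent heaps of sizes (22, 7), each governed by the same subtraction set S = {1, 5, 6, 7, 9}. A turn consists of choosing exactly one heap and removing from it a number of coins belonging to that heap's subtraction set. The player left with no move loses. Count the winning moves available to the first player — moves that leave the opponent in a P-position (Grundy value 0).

2

All heaps use S = {1, 5, 6, 7, 9}:
G(0) = 0
G(1) = mex{0} = 1
G(2) = mex{1} = 0
G(3) = mex{0} = 1
G(4) = mex{1} = 0
G(5) = mex{0,0} = 1
G(6) = mex{1,1,0} = 2
G(7) = mex{2,0,1,0} = 3
G(8) = mex{3,1,0,1} = 2
G(9) = mex{2,0,1,0,0} = 3
G(10) = mex{3,1,0,1,1} = 2
G(11) = mex{2,2,1,0,0} = 3
G(12) = mex{3,3,2,1,1} = 0
G(13) = mex{0,2,3,2,0} = 1
G(14) = mex{1,3,2,3,1} = 0
G(15) = mex{0,2,3,2,2} = 1
G(16) = mex{1,3,2,3,3} = 0
G(17) = mex{0,0,3,2,2} = 1
G(18) = mex{1,1,0,3,3} = 2
G(19) = mex{2,0,1,0,2} = 3
G(20) = mex{3,1,0,1,3} = 2
G(21) = mex{2,0,1,0,0} = 3
G(22) = mex{3,1,0,1,1} = 2
Heap A: G(22) = 2.
Heap B: G(7) = 3.
Combined Grundy value = 2 ⊕ 3 = 1.
A winning move leaves total XOR = 0, i.e. changes one component's Grundy value g to g ⊕ X where X is the current total.
Heap A: need g' = 2⊕1 = 3. Options: 22−1→G=3, 22−5→G=1, 22−6→G=0, 22−7→G=1, 22−9→G=1. Hits: 1.
Heap B: need g' = 3⊕1 = 2. Options: 7−1→G=2, 7−5→G=0, 7−6→G=1, 7−7→G=0. Hits: 1.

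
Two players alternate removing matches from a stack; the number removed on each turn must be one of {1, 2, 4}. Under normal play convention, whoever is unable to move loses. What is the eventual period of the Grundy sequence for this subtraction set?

3

G(0) = 0
G(1) = mex{0} = 1
G(2) = mex{1,0} = 2
G(3) = mex{2,1} = 0
G(4) = mex{0,2,0} = 1
G(5) = mex{1,0,1} = 2
G(6) = mex{2,1,2} = 0
G(7) = mex{0,2,0} = 1
G(8) = mex{1,0,1} = 2
G(9) = mex{2,1,2} = 0
G(10) = mex{0,2,0} = 1
G(11) = mex{1,0,1} = 2
G(12) = mex{2,1,2} = 0
G(13) = mex{0,2,0} = 1
G(14) = mex{1,0,1} = 2
G(n+3) = G(n) holds for n = 0,…,3 (a full window of length max(S) = 4), so the sequence is purely periodic with period 3.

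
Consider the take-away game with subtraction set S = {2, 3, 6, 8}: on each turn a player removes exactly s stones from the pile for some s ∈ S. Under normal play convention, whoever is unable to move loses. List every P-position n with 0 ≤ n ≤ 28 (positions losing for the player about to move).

n :  0  1  2  3  4  5  6  7  8  9 10 11 12 13 14 15 16 17 18 19 20 21 22 23 24 25 26 27 28
G :  0  0  1  1  2  0  3  1  2  2  0  3  1  2  0  0  1  1  2  0  3  1  2  2  0  3  1  2  0
P-positions are exactly the n with G(n) = 0.

0, 1, 5, 10, 14, 15, 19, 24, 28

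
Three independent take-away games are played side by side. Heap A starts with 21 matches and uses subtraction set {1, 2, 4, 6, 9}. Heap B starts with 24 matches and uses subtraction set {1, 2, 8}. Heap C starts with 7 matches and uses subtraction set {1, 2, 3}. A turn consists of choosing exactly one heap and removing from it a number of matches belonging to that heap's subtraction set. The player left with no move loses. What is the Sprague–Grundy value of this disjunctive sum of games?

1

Heap A, S = {1, 2, 4, 6, 9}:
n :  0  1  2  3  4  5  6  7  8  9 10 11 12 13 14 15 16 17 18 19 20 21
G :  0  1  2  0  1  2  3  4  0  1  2  0  1  2  3  4  0  1  2  0  1  2
G_A(21) = 2.
Heap B, S = {1, 2, 8}:
G(0) = 0
G(1) = mex{0} = 1
G(2) = mex{1,0} = 2
G(3) = mex{2,1} = 0
G(4) = mex{0,2} = 1
G(5) = mex{1,0} = 2
G(6) = mex{2,1} = 0
G(7) = mex{0,2} = 1
G(8) = mex{1,0,0} = 2
G(9) = mex{2,1,1} = 0
G(10) = mex{0,2,2} = 1
G(11) = mex{1,0,0} = 2
G(12) = mex{2,1,1} = 0
G(13) = mex{0,2,2} = 1
G(14) = mex{1,0,0} = 2
G(15) = mex{2,1,1} = 0
G(16) = mex{0,2,2} = 1
G(17) = mex{1,0,0} = 2
G(18) = mex{2,1,1} = 0
G(19) = mex{0,2,2} = 1
G(20) = mex{1,0,0} = 2
G(21) = mex{2,1,1} = 0
G(22) = mex{0,2,2} = 1
G(23) = mex{1,0,0} = 2
G(24) = mex{2,1,1} = 0
G_B(24) = 0.
Heap C, S = {1, 2, 3}:
n : 0 1 2 3 4 5 6 7
G : 0 1 2 3 0 1 2 3
G_C(7) = 3.
Combined Grundy value = 2 ⊕ 0 ⊕ 3 = 1.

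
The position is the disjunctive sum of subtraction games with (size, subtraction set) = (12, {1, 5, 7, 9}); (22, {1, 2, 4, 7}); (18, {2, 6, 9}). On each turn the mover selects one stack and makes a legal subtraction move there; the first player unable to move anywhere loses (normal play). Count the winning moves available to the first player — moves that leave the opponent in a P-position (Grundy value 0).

Stack A, S = {1, 5, 7, 9}:
G(0) = 0
G(1) = mex{0} = 1
G(2) = mex{1} = 0
G(3) = mex{0} = 1
G(4) = mex{1} = 0
G(5) = mex{0,0} = 1
G(6) = mex{1,1} = 0
G(7) = mex{0,0,0} = 1
G(8) = mex{1,1,1} = 0
G(9) = mex{0,0,0,0} = 1
G(10) = mex{1,1,1,1} = 0
G(11) = mex{0,0,0,0} = 1
G(12) = mex{1,1,1,1} = 0
G_A(12) = 0.
Stack B, S = {1, 2, 4, 7}:
n :  0  1  2  3  4  5  6  7  8  9 10 11 12 13 14 15 16 17 18 19 20 21 22
G :  0  1  2  0  1  2  0  1  2  0  1  2  0  1  2  0  1  2  0  1  2  0  1
G_B(22) = 1.
Stack C, S = {2, 6, 9}:
G(0) = 0
G(1) = mex{} = 0
G(2) = mex{0} = 1
G(3) = mex{0} = 1
G(4) = mex{1} = 0
G(5) = mex{1} = 0
G(6) = mex{0,0} = 1
G(7) = mex{0,0} = 1
G(8) = mex{1,1} = 0
G(9) = mex{1,1,0} = 2
G(10) = mex{0,0,0} = 1
G(11) = mex{2,0,1} = 3
G(12) = mex{1,1,1} = 0
G(13) = mex{3,1,0} = 2
G(14) = mex{0,0,0} = 1
G(15) = mex{2,2,1} = 0
G(16) = mex{1,1,1} = 0
G(17) = mex{0,3,0} = 1
G(18) = mex{0,0,2} = 1
G_C(18) = 1.
Combined Grundy value = 0 ⊕ 1 ⊕ 1 = 0.
A winning move leaves total XOR = 0, i.e. changes one component's Grundy value g to g ⊕ X where X is the current total.
Stack A: target g' = 0⊕0 = 0, but every legal move changes the Grundy value (mex property), so 0 moves.
Stack B: target g' = 1⊕0 = 1, but every legal move changes the Grundy value (mex property), so 0 moves.
Stack C: target g' = 1⊕0 = 1, but every legal move changes the Grundy value (mex property), so 0 moves.

0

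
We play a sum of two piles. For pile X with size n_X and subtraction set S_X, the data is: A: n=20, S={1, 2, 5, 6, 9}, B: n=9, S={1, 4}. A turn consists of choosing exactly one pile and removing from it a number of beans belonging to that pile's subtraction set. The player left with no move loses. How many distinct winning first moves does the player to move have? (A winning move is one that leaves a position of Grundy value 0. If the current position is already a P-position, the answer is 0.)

1

Pile A, S = {1, 2, 5, 6, 9}:
n :  0  1  2  3  4  5  6  7  8  9 10 11 12 13 14 15 16 17 18 19 20
G :  0  1  2  0  1  2  3  0  1  2  0  1  2  3  0  1  2  0  1  2  3
G_A(20) = 3.
Pile B, S = {1, 4}:
G(0) = 0
G(1) = mex{0} = 1
G(2) = mex{1} = 0
G(3) = mex{0} = 1
G(4) = mex{1,0} = 2
G(5) = mex{2,1} = 0
G(6) = mex{0,0} = 1
G(7) = mex{1,1} = 0
G(8) = mex{0,2} = 1
G(9) = mex{1,0} = 2
G_B(9) = 2.
Combined Grundy value = 3 ⊕ 2 = 1.
A winning move leaves total XOR = 0, i.e. changes one component's Grundy value g to g ⊕ X where X is the current total.
Pile A: need g' = 3⊕1 = 2. Options: 20−1→G=2, 20−2→G=1, 20−5→G=1, 20−6→G=0, 20−9→G=1. Hits: 1.
Pile B: need g' = 2⊕1 = 3. Options: 9−1→G=1, 9−4→G=0. Hits: 0.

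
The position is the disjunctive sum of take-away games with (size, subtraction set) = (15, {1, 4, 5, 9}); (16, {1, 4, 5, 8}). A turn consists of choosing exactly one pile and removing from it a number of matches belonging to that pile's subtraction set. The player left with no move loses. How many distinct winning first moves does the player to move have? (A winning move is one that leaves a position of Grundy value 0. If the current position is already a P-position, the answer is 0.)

0

Pile A, S = {1, 4, 5, 9}:
G(0) = 0
G(1) = mex{0} = 1
G(2) = mex{1} = 0
G(3) = mex{0} = 1
G(4) = mex{1,0} = 2
G(5) = mex{2,1,0} = 3
G(6) = mex{3,0,1} = 2
G(7) = mex{2,1,0} = 3
G(8) = mex{3,2,1} = 0
G(9) = mex{0,3,2,0} = 1
G(10) = mex{1,2,3,1} = 0
G(11) = mex{0,3,2,0} = 1
G(12) = mex{1,0,3,1} = 2
G(13) = mex{2,1,0,2} = 3
G(14) = mex{3,0,1,3} = 2
G(15) = mex{2,1,0,2} = 3
G_A(15) = 3.
Pile B, S = {1, 4, 5, 8}:
n :  0  1  2  3  4  5  6  7  8  9 10 11 12 13 14 15 16
G :  0  1  0  1  2  3  2  3  4  0  1  0  1  2  3  2  3
G_B(16) = 3.
Combined Grundy value = 3 ⊕ 3 = 0.
A winning move leaves total XOR = 0, i.e. changes one component's Grundy value g to g ⊕ X where X is the current total.
Pile A: target g' = 3⊕0 = 3, but every legal move changes the Grundy value (mex property), so 0 moves.
Pile B: target g' = 3⊕0 = 3, but every legal move changes the Grundy value (mex property), so 0 moves.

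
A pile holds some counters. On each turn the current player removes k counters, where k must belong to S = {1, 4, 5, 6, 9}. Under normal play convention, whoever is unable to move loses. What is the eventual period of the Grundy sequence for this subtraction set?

10

G(0) = 0
G(1) = mex{0} = 1
G(2) = mex{1} = 0
G(3) = mex{0} = 1
G(4) = mex{1,0} = 2
G(5) = mex{2,1,0} = 3
G(6) = mex{3,0,1,0} = 2
G(7) = mex{2,1,0,1} = 3
G(8) = mex{3,2,1,0} = 4
G(9) = mex{4,3,2,1,0} = 5
G(10) = mex{5,2,3,2,1} = 0
G(11) = mex{0,3,2,3,0} = 1
G(12) = mex{1,4,3,2,1} = 0
G(13) = mex{0,5,4,3,2} = 1
G(14) = mex{1,0,5,4,3} = 2
G(15) = mex{2,1,0,5,2} = 3
G(16) = mex{3,0,1,0,3} = 2
G(17) = mex{2,1,0,1,4} = 3
G(18) = mex{3,2,1,0,5} = 4
G(19) = mex{4,3,2,1,0} = 5
G(20) = mex{5,2,3,2,1} = 0
G(21) = mex{0,3,2,3,0} = 1
G(n+10) = G(n) holds for n = 0,…,8 (a full window of length max(S) = 9), so the sequence is purely periodic with period 10.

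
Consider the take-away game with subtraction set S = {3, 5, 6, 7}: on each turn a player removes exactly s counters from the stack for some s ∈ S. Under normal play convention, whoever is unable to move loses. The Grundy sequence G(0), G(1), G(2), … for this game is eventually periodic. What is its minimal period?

G(0) = 0
G(1) = mex{} = 0
G(2) = mex{} = 0
G(3) = mex{0} = 1
G(4) = mex{0} = 1
G(5) = mex{0,0} = 1
G(6) = mex{1,0,0} = 2
G(7) = mex{1,0,0,0} = 2
G(8) = mex{1,1,0,0} = 2
G(9) = mex{2,1,1,0} = 3
G(10) = mex{2,1,1,1} = 0
G(11) = mex{2,2,1,1} = 0
G(12) = mex{3,2,2,1} = 0
G(13) = mex{0,2,2,2} = 1
G(14) = mex{0,3,2,2} = 1
G(15) = mex{0,0,3,2} = 1
G(16) = mex{1,0,0,3} = 2
G(17) = mex{1,0,0,0} = 2
G(18) = mex{1,1,0,0} = 2
G(19) = mex{2,1,1,0} = 3
G(20) = mex{2,1,1,1} = 0
G(21) = mex{2,2,1,1} = 0
G(n+10) = G(n) holds for n = 0,…,6 (a full window of length max(S) = 7), so the sequence is purely periodic with period 10.

10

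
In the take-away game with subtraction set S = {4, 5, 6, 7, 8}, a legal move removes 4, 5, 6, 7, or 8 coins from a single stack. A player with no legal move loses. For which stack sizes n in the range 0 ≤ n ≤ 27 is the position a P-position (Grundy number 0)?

n :  0  1  2  3  4  5  6  7  8  9 10 11 12 13 14 15 16 17 18 19 20 21 22 23 24 25 26 27
G :  0  0  0  0  1  1  1  1  2  2  2  2  0  0  0  0  1  1  1  1  2  2  2  2  0  0  0  0
P-positions are exactly the n with G(n) = 0.

0, 1, 2, 3, 12, 13, 14, 15, 24, 25, 26, 27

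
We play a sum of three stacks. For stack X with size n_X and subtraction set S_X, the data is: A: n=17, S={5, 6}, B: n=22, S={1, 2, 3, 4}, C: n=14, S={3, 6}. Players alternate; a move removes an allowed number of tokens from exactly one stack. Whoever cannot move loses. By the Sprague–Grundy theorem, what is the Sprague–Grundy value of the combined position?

Stack A, S = {5, 6}:
n :  0  1  2  3  4  5  6  7  8  9 10 11 12 13 14 15 16 17
G :  0  0  0  0  0  1  1  1  1  1  2  0  0  0  0  0  1  1
G_A(17) = 1.
Stack B, S = {1, 2, 3, 4}:
n :  0  1  2  3  4  5  6  7  8  9 10 11 12 13 14 15 16 17 18 19 20 21 22
G :  0  1  2  3  4  0  1  2  3  4  0  1  2  3  4  0  1  2  3  4  0  1  2
G_B(22) = 2.
Stack C, S = {3, 6}:
n :  0  1  2  3  4  5  6  7  8  9 10 11 12 13 14
G :  0  0  0  1  1  1  2  2  2  0  0  0  1  1  1
G_C(14) = 1.
Combined Grundy value = 1 ⊕ 2 ⊕ 1 = 2.

2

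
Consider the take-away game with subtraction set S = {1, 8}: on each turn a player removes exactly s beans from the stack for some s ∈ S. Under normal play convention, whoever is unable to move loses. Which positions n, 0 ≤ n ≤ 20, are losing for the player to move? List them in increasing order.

n :  0  1  2  3  4  5  6  7  8  9 10 11 12 13 14 15 16 17 18 19 20
G :  0  1  0  1  0  1  0  1  2  0  1  0  1  0  1  0  1  2  0  1  0
P-positions are exactly the n with G(n) = 0.

0, 2, 4, 6, 9, 11, 13, 15, 18, 20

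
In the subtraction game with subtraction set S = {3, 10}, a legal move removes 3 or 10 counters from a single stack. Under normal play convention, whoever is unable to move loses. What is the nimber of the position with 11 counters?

1

G(0) = 0
G(1) = mex{} = 0
G(2) = mex{} = 0
G(3) = mex{0} = 1
G(4) = mex{0} = 1
G(5) = mex{0} = 1
G(6) = mex{1} = 0
G(7) = mex{1} = 0
G(8) = mex{1} = 0
G(9) = mex{0} = 1
G(10) = mex{0,0} = 1
G(11) = mex{0,0} = 1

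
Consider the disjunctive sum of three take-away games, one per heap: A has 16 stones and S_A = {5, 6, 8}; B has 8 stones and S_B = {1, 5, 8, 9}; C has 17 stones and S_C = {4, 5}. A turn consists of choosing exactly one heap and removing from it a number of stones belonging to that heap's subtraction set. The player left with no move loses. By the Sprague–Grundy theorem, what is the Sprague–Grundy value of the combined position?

Heap A, S = {5, 6, 8}:
n :  0  1  2  3  4  5  6  7  8  9 10 11 12 13 14 15 16
G :  0  0  0  0  0  1  1  1  1  1  2  2  2  0  0  0  0
G_A(16) = 0.
Heap B, S = {1, 5, 8, 9}:
n : 0 1 2 3 4 5 6 7 8
G : 0 1 0 1 0 1 0 1 2
G_B(8) = 2.
Heap C, S = {4, 5}:
G(0) = 0
G(1) = mex{} = 0
G(2) = mex{} = 0
G(3) = mex{} = 0
G(4) = mex{0} = 1
G(5) = mex{0,0} = 1
G(6) = mex{0,0} = 1
G(7) = mex{0,0} = 1
G(8) = mex{1,0} = 2
G(9) = mex{1,1} = 0
G(10) = mex{1,1} = 0
G(11) = mex{1,1} = 0
G(12) = mex{2,1} = 0
G(13) = mex{0,2} = 1
G(14) = mex{0,0} = 1
G(15) = mex{0,0} = 1
G(16) = mex{0,0} = 1
G(17) = mex{1,0} = 2
G_C(17) = 2.
Combined Grundy value = 0 ⊕ 2 ⊕ 2 = 0.

0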